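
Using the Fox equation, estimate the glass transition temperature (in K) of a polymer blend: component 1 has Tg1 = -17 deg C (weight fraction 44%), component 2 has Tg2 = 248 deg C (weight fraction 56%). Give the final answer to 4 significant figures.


1/Tg = w1/Tg1 + w2/Tg2 (in Kelvin)
Tg1 = 256.15 K, Tg2 = 521.15 K
1/Tg = 0.44/256.15 + 0.56/521.15
Tg = 358.1 K


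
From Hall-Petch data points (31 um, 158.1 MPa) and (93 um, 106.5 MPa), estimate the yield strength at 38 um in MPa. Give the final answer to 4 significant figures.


sigma_y = sigma0 + k / sqrt(d)
1/sqrt(d1) = 1/sqrt(3.1e-05) = 179.605;  1/sqrt(d2) = 103.695
k = (sigma1 - sigma2) / (1/sqrt(d1) - 1/sqrt(d2)) = (158.1 - 106.5) / (179.605 - 103.695) = 0.679751 MPa*m^0.5
sigma0 = sigma1 - k/sqrt(d1) = 158.1 - 0.679751*179.605 = 36.0131 MPa
sigma_y(d3) = 36.0131 + 0.679751 / sqrt(3.8e-05) = 146.3 MPa


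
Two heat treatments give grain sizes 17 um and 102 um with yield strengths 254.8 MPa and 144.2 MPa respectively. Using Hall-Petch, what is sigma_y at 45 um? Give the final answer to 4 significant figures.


sigma_y = sigma0 + k / sqrt(d)
1/sqrt(d1) = 1/sqrt(1.7e-05) = 242.536;  1/sqrt(d2) = 99.0148
k = (sigma1 - sigma2) / (1/sqrt(d1) - 1/sqrt(d2)) = (254.8 - 144.2) / (242.536 - 99.0148) = 0.77062 MPa*m^0.5
sigma0 = sigma1 - k/sqrt(d1) = 254.8 - 0.77062*242.536 = 67.8973 MPa
sigma_y(d3) = 67.8973 + 0.77062 / sqrt(4.5e-05) = 182.8 MPa


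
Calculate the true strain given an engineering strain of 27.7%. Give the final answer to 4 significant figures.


epsilon_true = ln(1 + epsilon_eng)
epsilon_true = ln(1 + 0.277)
epsilon_true = 0.2445


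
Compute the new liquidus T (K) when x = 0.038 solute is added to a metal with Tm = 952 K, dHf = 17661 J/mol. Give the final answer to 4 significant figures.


dT = R*Tm^2*x / dHf
dT = 8.314 * 952^2 * 0.038 / 17661
dT = 16.2126 K
T_new = 952 - 16.2126 = 935.8 K


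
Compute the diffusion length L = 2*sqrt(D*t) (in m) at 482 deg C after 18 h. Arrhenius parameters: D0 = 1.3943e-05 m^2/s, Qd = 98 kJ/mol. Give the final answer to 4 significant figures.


Step 1: D = D0 * exp(-Qd/(R*T))
T = 755.15 K
D = 1.3943e-05 * exp(-98e3 / (8.314 * 755.15)) = 2.31917e-12 m^2/s
Step 2: L = 2*sqrt(D*t)
t = 18 h = 64800 s
L = 2*sqrt(2.31917e-12 * 64800) = 7.753e-04 m


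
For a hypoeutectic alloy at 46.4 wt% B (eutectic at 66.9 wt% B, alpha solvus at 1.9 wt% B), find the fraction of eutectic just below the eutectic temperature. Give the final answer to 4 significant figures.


f_primary = (C_e - C0) / (C_e - C_alpha_max)
f_primary = (66.9 - 46.4) / (66.9 - 1.9)
f_primary = 0.315385
f_eutectic = 1 - 0.315385 = 0.6846


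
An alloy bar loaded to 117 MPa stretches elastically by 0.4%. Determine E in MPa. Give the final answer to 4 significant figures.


E = sigma / epsilon
epsilon = 0.4% = 4e-03
E = 117 / 4e-03
E = 29250 MPa


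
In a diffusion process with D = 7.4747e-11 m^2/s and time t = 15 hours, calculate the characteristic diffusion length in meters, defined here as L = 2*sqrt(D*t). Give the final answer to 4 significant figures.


t = 15 hr = 54000 s
Diffusion length = 2*sqrt(D*t)
= 2*sqrt(7.4747e-11 * 54000)
= 4.018e-03 m


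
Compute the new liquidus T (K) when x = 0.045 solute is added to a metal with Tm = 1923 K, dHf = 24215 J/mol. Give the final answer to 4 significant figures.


dT = R*Tm^2*x / dHf
dT = 8.314 * 1923^2 * 0.045 / 24215
dT = 57.1343 K
T_new = 1923 - 57.1343 = 1866 K


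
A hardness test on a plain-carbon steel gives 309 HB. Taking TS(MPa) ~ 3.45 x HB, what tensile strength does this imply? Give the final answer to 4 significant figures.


TS (MPa) = 3.45 * HB
TS = 3.45 * 309
TS = 1066 MPa


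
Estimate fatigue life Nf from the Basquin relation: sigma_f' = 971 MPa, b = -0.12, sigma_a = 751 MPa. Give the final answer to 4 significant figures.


sigma_a = sigma_f' * (2*Nf)^b
2*Nf = (sigma_a / sigma_f')^(1/b)
2*Nf = (751 / 971)^(1/-0.12)
2*Nf = 8.508
Nf = 4.254 cycles


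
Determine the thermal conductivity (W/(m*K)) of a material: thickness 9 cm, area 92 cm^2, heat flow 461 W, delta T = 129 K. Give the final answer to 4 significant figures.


k = Q*L / (A*dT)
L = 0.09 m, A = 9.2e-03 m^2
k = 461 * 0.09 / (9.2e-03 * 129)
k = 34.96 W/(m*K)


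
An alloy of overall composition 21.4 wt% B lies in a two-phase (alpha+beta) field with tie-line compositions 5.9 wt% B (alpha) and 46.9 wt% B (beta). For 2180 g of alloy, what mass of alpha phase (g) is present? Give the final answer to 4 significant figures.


f_alpha = (C_beta - C0) / (C_beta - C_alpha)
f_alpha = (46.9 - 21.4) / (46.9 - 5.9) = 0.621951
m_alpha = f_alpha * m_total = 0.621951 * 2180 = 1356 g


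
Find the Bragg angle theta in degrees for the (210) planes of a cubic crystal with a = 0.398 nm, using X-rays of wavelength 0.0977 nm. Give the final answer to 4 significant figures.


d = a / sqrt(h^2+k^2+l^2)
d = 0.398 / sqrt(5) = 0.177991 nm
lambda = 2*d*sin(theta)  =>  sin(theta) = lambda / (2*d)
sin(theta) = 0.0977 / (2 * 0.177991) = 0.274452
theta = 15.93 deg


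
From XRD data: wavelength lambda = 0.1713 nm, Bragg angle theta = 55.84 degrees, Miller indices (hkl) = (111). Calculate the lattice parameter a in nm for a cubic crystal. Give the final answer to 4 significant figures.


d = lambda / (2*sin(theta))
d = 0.1713 / (2*sin(55.84 deg))
d = 0.103508 nm
a = d * sqrt(h^2+k^2+l^2) = 0.103508 * sqrt(3)
a = 0.1793 nm


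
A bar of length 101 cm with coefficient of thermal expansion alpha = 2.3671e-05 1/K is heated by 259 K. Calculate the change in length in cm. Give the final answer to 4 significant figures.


dL = L0 * alpha * dT
dL = 101 * 2.3671e-05 * 259
dL = 0.6192 cm


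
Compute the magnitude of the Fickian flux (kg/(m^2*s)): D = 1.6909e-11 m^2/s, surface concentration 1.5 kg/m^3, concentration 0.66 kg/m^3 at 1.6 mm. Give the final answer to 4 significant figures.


J = -D * (dC/dx) = D * (C1 - C2) / dx
J = 1.6909e-11 * (1.5 - 0.66) / 1.6e-03
J = 8.877e-09 kg/(m^2*s)


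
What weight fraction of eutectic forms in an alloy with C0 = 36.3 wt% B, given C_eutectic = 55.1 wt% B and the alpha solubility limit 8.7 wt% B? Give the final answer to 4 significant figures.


f_primary = (C_e - C0) / (C_e - C_alpha_max)
f_primary = (55.1 - 36.3) / (55.1 - 8.7)
f_primary = 0.405172
f_eutectic = 1 - 0.405172 = 0.5948


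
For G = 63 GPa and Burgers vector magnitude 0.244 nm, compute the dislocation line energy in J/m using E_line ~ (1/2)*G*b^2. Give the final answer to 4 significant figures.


E = G*b^2/2
b = 0.244 nm = 2.44e-10 m
G = 63 GPa = 6.3e+10 Pa
E = 0.5 * 6.3e+10 * (2.44e-10)^2
E = 1.875e-09 J/m


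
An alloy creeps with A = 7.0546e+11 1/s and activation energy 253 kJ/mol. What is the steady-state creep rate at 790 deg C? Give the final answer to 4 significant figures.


rate = A * exp(-Q / (R*T))
T = 790 + 273.15 = 1063.15 K
rate = 7.0546e+11 * exp(-253e3 / (8.314 * 1063.15))
rate = 0.2616 1/s


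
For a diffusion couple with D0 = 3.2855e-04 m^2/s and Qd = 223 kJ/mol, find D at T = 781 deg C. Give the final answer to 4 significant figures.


D = D0 * exp(-Qd / (R*T))
T = 1054.15 K
D = 3.2855e-04 * exp(-223e3 / (8.314 * 1054.15))
D = 2.926e-15 m^2/s


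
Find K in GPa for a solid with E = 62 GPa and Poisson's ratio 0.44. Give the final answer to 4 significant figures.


K = E / (3*(1-2*nu))
K = 62 / (3*(1-2*0.44))
K = 172.2 GPa


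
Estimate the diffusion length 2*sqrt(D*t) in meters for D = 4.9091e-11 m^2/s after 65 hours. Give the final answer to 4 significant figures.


t = 65 hr = 234000 s
Diffusion length = 2*sqrt(D*t)
= 2*sqrt(4.9091e-11 * 234000)
= 6.779e-03 m


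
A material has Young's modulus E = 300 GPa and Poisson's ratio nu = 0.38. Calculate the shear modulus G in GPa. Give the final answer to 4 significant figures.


G = E / (2*(1+nu))
G = 300 / (2*(1+0.38))
G = 108.7 GPa


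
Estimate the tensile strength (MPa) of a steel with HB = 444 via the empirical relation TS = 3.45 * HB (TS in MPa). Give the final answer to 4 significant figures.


TS (MPa) = 3.45 * HB
TS = 3.45 * 444
TS = 1532 MPa


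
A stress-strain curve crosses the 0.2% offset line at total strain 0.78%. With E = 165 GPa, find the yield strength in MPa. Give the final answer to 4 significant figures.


Offset strain = 0.002
Elastic strain at yield = total_strain - offset = 7.8e-03 - 0.002 = 5.8e-03
sigma_y = E * elastic_strain = 165000 * 5.8e-03
sigma_y = 957 MPa


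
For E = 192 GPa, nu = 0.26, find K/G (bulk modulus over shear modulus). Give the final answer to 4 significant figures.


G = E / (2*(1+nu))
G = 192 / (2*(1+0.26)) = 76.1905 GPa
K = E / (3*(1-2*nu))
K = 192 / (3*(1-2*0.26)) = 133.333 GPa
K/G = 133.333 / 76.1905 = 1.75


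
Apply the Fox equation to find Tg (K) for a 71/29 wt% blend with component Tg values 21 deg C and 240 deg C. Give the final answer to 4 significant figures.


1/Tg = w1/Tg1 + w2/Tg2 (in Kelvin)
Tg1 = 294.15 K, Tg2 = 513.15 K
1/Tg = 0.71/294.15 + 0.29/513.15
Tg = 335.7 K


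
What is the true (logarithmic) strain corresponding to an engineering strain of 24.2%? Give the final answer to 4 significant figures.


epsilon_true = ln(1 + epsilon_eng)
epsilon_true = ln(1 + 0.242)
epsilon_true = 0.2167


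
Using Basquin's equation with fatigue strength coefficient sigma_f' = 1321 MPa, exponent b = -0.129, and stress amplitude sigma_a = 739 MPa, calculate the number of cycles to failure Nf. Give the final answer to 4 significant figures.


sigma_a = sigma_f' * (2*Nf)^b
2*Nf = (sigma_a / sigma_f')^(1/b)
2*Nf = (739 / 1321)^(1/-0.129)
2*Nf = 90.2592
Nf = 45.13 cycles


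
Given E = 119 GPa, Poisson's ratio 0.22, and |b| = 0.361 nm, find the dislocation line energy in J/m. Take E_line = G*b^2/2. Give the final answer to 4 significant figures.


Step 1: G = E / (2*(1+nu))
G = 119 / (2*(1+0.22)) = 48.7705 GPa = 4.87705e+10 Pa
Step 2: E_line = G*b^2/2
b = 0.361 nm = 3.61e-10 m
E_line = 0.5 * 4.87705e+10 * (3.61e-10)^2 = 3.178e-09 J/m


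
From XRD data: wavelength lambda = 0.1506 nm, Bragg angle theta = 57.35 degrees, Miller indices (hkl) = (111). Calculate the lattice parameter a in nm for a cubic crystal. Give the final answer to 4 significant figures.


d = lambda / (2*sin(theta))
d = 0.1506 / (2*sin(57.35 deg))
d = 0.0894319 nm
a = d * sqrt(h^2+k^2+l^2) = 0.0894319 * sqrt(3)
a = 0.1549 nm


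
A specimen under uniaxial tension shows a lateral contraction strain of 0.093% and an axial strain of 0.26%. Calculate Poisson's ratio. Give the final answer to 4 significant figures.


nu = -epsilon_lat / epsilon_axial
Lateral strain is contraction (negative), so using magnitudes:
nu = 0.093 / 0.26
nu = 0.3577


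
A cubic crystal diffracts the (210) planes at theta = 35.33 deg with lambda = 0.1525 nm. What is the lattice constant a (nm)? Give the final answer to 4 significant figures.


d = lambda / (2*sin(theta))
d = 0.1525 / (2*sin(35.33 deg))
d = 0.131855 nm
a = d * sqrt(h^2+k^2+l^2) = 0.131855 * sqrt(5)
a = 0.2948 nm


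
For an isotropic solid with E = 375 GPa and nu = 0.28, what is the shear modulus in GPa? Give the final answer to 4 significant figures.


G = E / (2*(1+nu))
G = 375 / (2*(1+0.28))
G = 146.5 GPa


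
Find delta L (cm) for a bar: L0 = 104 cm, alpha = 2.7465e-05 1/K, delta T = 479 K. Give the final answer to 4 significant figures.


dL = L0 * alpha * dT
dL = 104 * 2.7465e-05 * 479
dL = 1.368 cm


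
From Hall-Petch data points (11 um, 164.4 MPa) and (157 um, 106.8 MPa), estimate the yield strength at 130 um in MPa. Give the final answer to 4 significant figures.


sigma_y = sigma0 + k / sqrt(d)
1/sqrt(d1) = 1/sqrt(1.1e-05) = 301.511;  1/sqrt(d2) = 79.8087
k = (sigma1 - sigma2) / (1/sqrt(d1) - 1/sqrt(d2)) = (164.4 - 106.8) / (301.511 - 79.8087) = 0.259807 MPa*m^0.5
sigma0 = sigma1 - k/sqrt(d1) = 164.4 - 0.259807*301.511 = 86.0651 MPa
sigma_y(d3) = 86.0651 + 0.259807 / sqrt(1.3e-04) = 108.9 MPa


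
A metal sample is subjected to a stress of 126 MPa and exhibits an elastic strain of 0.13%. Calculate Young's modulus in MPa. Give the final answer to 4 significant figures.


E = sigma / epsilon
epsilon = 0.13% = 1.3e-03
E = 126 / 1.3e-03
E = 96920 MPa


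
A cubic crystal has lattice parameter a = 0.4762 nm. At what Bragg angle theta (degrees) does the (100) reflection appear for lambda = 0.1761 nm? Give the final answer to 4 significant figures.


d = a / sqrt(h^2+k^2+l^2)
d = 0.4762 / sqrt(1) = 0.4762 nm
lambda = 2*d*sin(theta)  =>  sin(theta) = lambda / (2*d)
sin(theta) = 0.1761 / (2 * 0.4762) = 0.184901
theta = 10.66 deg


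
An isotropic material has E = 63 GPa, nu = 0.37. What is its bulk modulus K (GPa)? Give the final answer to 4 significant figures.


K = E / (3*(1-2*nu))
K = 63 / (3*(1-2*0.37))
K = 80.77 GPa


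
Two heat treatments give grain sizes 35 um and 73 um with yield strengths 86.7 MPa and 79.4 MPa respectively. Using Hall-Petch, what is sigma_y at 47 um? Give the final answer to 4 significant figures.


sigma_y = sigma0 + k / sqrt(d)
1/sqrt(d1) = 1/sqrt(3.5e-05) = 169.031;  1/sqrt(d2) = 117.041
k = (sigma1 - sigma2) / (1/sqrt(d1) - 1/sqrt(d2)) = (86.7 - 79.4) / (169.031 - 117.041) = 0.140412 MPa*m^0.5
sigma0 = sigma1 - k/sqrt(d1) = 86.7 - 0.140412*169.031 = 62.966 MPa
sigma_y(d3) = 62.966 + 0.140412 / sqrt(4.7e-05) = 83.45 MPa


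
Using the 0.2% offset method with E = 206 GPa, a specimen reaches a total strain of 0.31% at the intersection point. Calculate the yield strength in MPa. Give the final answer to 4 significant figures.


Offset strain = 0.002
Elastic strain at yield = total_strain - offset = 3.1e-03 - 0.002 = 1.1e-03
sigma_y = E * elastic_strain = 206000 * 1.1e-03
sigma_y = 226.6 MPa


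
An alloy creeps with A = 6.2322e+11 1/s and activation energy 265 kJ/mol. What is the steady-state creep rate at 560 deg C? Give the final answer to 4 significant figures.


rate = A * exp(-Q / (R*T))
T = 560 + 273.15 = 833.15 K
rate = 6.2322e+11 * exp(-265e3 / (8.314 * 833.15))
rate = 1.513e-05 1/s


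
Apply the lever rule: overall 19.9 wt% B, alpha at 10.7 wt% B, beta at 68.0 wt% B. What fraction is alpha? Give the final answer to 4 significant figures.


f_alpha = (C_beta - C0) / (C_beta - C_alpha)
f_alpha = (68.0 - 19.9) / (68.0 - 10.7)
f_alpha = 0.8394


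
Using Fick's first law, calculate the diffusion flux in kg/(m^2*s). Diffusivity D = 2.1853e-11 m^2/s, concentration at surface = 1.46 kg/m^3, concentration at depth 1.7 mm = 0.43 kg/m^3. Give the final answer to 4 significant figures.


J = -D * (dC/dx) = D * (C1 - C2) / dx
J = 2.1853e-11 * (1.46 - 0.43) / 1.7e-03
J = 1.324e-08 kg/(m^2*s)


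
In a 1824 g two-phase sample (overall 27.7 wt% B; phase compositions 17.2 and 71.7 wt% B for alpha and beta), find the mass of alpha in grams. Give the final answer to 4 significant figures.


f_alpha = (C_beta - C0) / (C_beta - C_alpha)
f_alpha = (71.7 - 27.7) / (71.7 - 17.2) = 0.807339
m_alpha = f_alpha * m_total = 0.807339 * 1824 = 1473 g


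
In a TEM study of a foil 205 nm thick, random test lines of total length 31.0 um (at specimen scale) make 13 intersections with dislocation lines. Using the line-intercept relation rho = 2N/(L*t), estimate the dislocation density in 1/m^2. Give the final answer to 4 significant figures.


rho = 2N / (L * t)
L = 31.0 um = 3.1e-05 m, t = 205 nm = 2.05e-07 m
rho = 2 * 13 / (3.1e-05 * 2.05e-07)
rho = 4.091e+12 1/m^2


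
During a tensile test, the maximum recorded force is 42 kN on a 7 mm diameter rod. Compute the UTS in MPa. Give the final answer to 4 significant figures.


A0 = pi*(d/2)^2 = pi*(7/2)^2 = 38.4845 mm^2
UTS = F_max / A0 = 42*1000 / 38.4845
UTS = 1091 MPa


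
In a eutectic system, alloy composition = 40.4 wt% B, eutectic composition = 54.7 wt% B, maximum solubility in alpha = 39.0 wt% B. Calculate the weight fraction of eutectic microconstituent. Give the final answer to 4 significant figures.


f_primary = (C_e - C0) / (C_e - C_alpha_max)
f_primary = (54.7 - 40.4) / (54.7 - 39.0)
f_primary = 0.910828
f_eutectic = 1 - 0.910828 = 0.08917


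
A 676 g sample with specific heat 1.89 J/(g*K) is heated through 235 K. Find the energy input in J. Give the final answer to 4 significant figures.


Q = m * cp * dT
Q = 676 * 1.89 * 235
Q = 300200 J


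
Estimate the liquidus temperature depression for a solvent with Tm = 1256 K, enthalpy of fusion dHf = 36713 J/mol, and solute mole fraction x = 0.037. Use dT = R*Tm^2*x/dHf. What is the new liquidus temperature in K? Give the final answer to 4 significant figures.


dT = R*Tm^2*x / dHf
dT = 8.314 * 1256^2 * 0.037 / 36713
dT = 13.2182 K
T_new = 1256 - 13.2182 = 1243 K


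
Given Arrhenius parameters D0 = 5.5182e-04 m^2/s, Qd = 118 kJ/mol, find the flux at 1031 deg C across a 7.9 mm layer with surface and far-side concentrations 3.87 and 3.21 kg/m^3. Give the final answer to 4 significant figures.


Step 1: D = D0 * exp(-Qd/(R*T))
T = 1031 + 273.15 = 1304.15 K
D = 5.5182e-04 * exp(-118e3 / (8.314 * 1304.15)) = 1.03613e-08 m^2/s
Step 2: J = D * (C1 - C2) / dx
J = 1.03613e-08 * (3.87 - 3.21) / 7.9e-03
J = 8.656e-07 kg/(m^2*s)


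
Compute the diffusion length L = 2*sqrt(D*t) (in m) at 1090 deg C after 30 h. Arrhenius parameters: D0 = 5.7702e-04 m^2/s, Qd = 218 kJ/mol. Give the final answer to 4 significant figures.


Step 1: D = D0 * exp(-Qd/(R*T))
T = 1363.15 K
D = 5.7702e-04 * exp(-218e3 / (8.314 * 1363.15)) = 2.55465e-12 m^2/s
Step 2: L = 2*sqrt(D*t)
t = 30 h = 108000 s
L = 2*sqrt(2.55465e-12 * 108000) = 1.051e-03 m


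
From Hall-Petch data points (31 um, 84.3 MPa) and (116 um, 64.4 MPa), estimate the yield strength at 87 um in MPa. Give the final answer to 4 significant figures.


sigma_y = sigma0 + k / sqrt(d)
1/sqrt(d1) = 1/sqrt(3.1e-05) = 179.605;  1/sqrt(d2) = 92.8477
k = (sigma1 - sigma2) / (1/sqrt(d1) - 1/sqrt(d2)) = (84.3 - 64.4) / (179.605 - 92.8477) = 0.229375 MPa*m^0.5
sigma0 = sigma1 - k/sqrt(d1) = 84.3 - 0.229375*179.605 = 43.1031 MPa
sigma_y(d3) = 43.1031 + 0.229375 / sqrt(8.7e-05) = 67.69 MPa


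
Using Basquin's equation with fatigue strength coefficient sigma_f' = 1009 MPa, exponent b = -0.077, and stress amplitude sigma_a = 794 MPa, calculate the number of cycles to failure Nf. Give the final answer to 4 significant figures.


sigma_a = sigma_f' * (2*Nf)^b
2*Nf = (sigma_a / sigma_f')^(1/b)
2*Nf = (794 / 1009)^(1/-0.077)
2*Nf = 22.4681
Nf = 11.23 cycles


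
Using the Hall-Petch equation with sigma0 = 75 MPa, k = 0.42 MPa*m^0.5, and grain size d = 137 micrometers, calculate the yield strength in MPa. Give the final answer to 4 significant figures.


sigma_y = sigma0 + k / sqrt(d)
d = 137 um = 1.37e-04 m
sigma_y = 75 + 0.42 / sqrt(1.37e-04)
sigma_y = 110.9 MPa


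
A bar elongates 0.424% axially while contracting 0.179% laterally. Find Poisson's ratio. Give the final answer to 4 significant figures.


nu = -epsilon_lat / epsilon_axial
Lateral strain is contraction (negative), so using magnitudes:
nu = 0.179 / 0.424
nu = 0.4222


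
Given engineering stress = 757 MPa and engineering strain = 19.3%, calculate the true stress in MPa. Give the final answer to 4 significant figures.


sigma_true = sigma_eng * (1 + epsilon_eng)
sigma_true = 757 * (1 + 0.193)
sigma_true = 903.1 MPa


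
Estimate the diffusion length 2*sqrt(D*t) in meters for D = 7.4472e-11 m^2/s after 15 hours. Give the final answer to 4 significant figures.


t = 15 hr = 54000 s
Diffusion length = 2*sqrt(D*t)
= 2*sqrt(7.4472e-11 * 54000)
= 4.011e-03 m


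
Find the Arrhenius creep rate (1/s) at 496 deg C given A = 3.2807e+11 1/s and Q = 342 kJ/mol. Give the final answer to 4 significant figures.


rate = A * exp(-Q / (R*T))
T = 496 + 273.15 = 769.15 K
rate = 3.2807e+11 * exp(-342e3 / (8.314 * 769.15))
rate = 1.946e-12 1/s


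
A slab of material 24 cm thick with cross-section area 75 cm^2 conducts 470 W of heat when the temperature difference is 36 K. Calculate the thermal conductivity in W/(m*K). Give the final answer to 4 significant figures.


k = Q*L / (A*dT)
L = 0.24 m, A = 7.5e-03 m^2
k = 470 * 0.24 / (7.5e-03 * 36)
k = 417.8 W/(m*K)


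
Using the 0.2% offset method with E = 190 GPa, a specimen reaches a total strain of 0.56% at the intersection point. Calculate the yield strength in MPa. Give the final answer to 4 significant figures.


Offset strain = 0.002
Elastic strain at yield = total_strain - offset = 5.6e-03 - 0.002 = 3.6e-03
sigma_y = E * elastic_strain = 190000 * 3.6e-03
sigma_y = 684 MPa


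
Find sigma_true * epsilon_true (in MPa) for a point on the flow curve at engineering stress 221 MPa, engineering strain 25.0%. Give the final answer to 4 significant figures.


sigma_true = sigma_eng * (1 + epsilon_eng)
sigma_true = 221 * (1 + 0.25) = 276.25 MPa
epsilon_true = ln(1 + epsilon_eng)
epsilon_true = ln(1 + 0.25) = 0.223144
sigma_true * epsilon_true = 276.25 * 0.223144 = 61.64 MPa


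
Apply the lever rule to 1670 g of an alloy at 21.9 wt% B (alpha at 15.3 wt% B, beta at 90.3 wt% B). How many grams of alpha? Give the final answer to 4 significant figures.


f_alpha = (C_beta - C0) / (C_beta - C_alpha)
f_alpha = (90.3 - 21.9) / (90.3 - 15.3) = 0.912
m_alpha = f_alpha * m_total = 0.912 * 1670 = 1523 g


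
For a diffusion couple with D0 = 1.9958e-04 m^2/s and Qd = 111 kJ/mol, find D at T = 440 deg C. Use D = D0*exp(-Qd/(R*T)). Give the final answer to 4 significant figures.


D = D0 * exp(-Qd / (R*T))
T = 713.15 K
D = 1.9958e-04 * exp(-111e3 / (8.314 * 713.15))
D = 1.478e-12 m^2/s


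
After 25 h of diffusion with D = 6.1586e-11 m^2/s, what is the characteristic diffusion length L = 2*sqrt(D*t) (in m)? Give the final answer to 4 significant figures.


t = 25 hr = 90000 s
Diffusion length = 2*sqrt(D*t)
= 2*sqrt(6.1586e-11 * 90000)
= 4.709e-03 m


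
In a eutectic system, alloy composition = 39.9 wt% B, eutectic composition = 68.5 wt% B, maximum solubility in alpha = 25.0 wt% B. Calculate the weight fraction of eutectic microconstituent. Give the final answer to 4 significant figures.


f_primary = (C_e - C0) / (C_e - C_alpha_max)
f_primary = (68.5 - 39.9) / (68.5 - 25.0)
f_primary = 0.657471
f_eutectic = 1 - 0.657471 = 0.3425


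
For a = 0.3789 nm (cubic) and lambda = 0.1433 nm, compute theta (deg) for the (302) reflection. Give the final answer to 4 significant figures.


d = a / sqrt(h^2+k^2+l^2)
d = 0.3789 / sqrt(13) = 0.105088 nm
lambda = 2*d*sin(theta)  =>  sin(theta) = lambda / (2*d)
sin(theta) = 0.1433 / (2 * 0.105088) = 0.68181
theta = 42.99 deg


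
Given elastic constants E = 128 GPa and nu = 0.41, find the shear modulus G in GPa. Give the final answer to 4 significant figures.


G = E / (2*(1+nu))
G = 128 / (2*(1+0.41))
G = 45.39 GPa


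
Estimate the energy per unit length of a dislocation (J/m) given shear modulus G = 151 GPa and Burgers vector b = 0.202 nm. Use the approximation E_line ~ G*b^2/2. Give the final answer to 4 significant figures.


E = G*b^2/2
b = 0.202 nm = 2.02e-10 m
G = 151 GPa = 1.51e+11 Pa
E = 0.5 * 1.51e+11 * (2.02e-10)^2
E = 3.081e-09 J/m


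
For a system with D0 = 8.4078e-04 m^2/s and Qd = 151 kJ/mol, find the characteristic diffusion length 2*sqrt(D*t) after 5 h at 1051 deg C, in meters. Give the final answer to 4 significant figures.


Step 1: D = D0 * exp(-Qd/(R*T))
T = 1324.15 K
D = 8.4078e-04 * exp(-151e3 / (8.314 * 1324.15)) = 9.28684e-10 m^2/s
Step 2: L = 2*sqrt(D*t)
t = 5 h = 18000 s
L = 2*sqrt(9.28684e-10 * 18000) = 8.177e-03 m


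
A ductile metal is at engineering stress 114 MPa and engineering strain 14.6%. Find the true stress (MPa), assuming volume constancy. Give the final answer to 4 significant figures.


sigma_true = sigma_eng * (1 + epsilon_eng)
sigma_true = 114 * (1 + 0.146)
sigma_true = 130.6 MPa


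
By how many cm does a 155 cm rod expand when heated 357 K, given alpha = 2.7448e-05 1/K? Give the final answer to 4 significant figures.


dL = L0 * alpha * dT
dL = 155 * 2.7448e-05 * 357
dL = 1.519 cm


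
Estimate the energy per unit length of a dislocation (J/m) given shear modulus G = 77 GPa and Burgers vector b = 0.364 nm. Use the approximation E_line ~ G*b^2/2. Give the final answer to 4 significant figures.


E = G*b^2/2
b = 0.364 nm = 3.64e-10 m
G = 77 GPa = 7.7e+10 Pa
E = 0.5 * 7.7e+10 * (3.64e-10)^2
E = 5.101e-09 J/m


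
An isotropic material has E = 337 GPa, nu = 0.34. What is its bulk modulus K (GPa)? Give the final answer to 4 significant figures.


K = E / (3*(1-2*nu))
K = 337 / (3*(1-2*0.34))
K = 351 GPa


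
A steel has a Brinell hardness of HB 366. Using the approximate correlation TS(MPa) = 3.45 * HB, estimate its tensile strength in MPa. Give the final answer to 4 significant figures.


TS (MPa) = 3.45 * HB
TS = 3.45 * 366
TS = 1263 MPa


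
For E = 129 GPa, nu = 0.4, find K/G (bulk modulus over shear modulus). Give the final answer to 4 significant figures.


G = E / (2*(1+nu))
G = 129 / (2*(1+0.4)) = 46.0714 GPa
K = E / (3*(1-2*nu))
K = 129 / (3*(1-2*0.4)) = 215 GPa
K/G = 215 / 46.0714 = 4.667


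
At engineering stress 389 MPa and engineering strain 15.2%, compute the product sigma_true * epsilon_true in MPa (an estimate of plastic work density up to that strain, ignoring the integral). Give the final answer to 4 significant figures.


sigma_true = sigma_eng * (1 + epsilon_eng)
sigma_true = 389 * (1 + 0.152) = 448.128 MPa
epsilon_true = ln(1 + epsilon_eng)
epsilon_true = ln(1 + 0.152) = 0.1415
sigma_true * epsilon_true = 448.128 * 0.1415 = 63.41 MPa


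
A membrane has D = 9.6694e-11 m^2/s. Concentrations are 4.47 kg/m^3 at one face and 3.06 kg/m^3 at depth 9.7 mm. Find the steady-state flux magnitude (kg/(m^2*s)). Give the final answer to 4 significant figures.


J = -D * (dC/dx) = D * (C1 - C2) / dx
J = 9.6694e-11 * (4.47 - 3.06) / 9.7e-03
J = 1.406e-08 kg/(m^2*s)


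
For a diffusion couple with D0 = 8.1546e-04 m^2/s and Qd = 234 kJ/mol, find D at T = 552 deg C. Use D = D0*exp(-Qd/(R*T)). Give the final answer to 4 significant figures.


D = D0 * exp(-Qd / (R*T))
T = 825.15 K
D = 8.1546e-04 * exp(-234e3 / (8.314 * 825.15))
D = 1.253e-18 m^2/s


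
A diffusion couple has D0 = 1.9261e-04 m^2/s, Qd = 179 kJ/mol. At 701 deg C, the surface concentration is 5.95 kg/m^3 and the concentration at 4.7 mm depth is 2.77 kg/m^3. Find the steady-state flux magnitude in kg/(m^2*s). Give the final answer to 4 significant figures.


Step 1: D = D0 * exp(-Qd/(R*T))
T = 701 + 273.15 = 974.15 K
D = 1.9261e-04 * exp(-179e3 / (8.314 * 974.15)) = 4.85535e-14 m^2/s
Step 2: J = D * (C1 - C2) / dx
J = 4.85535e-14 * (5.95 - 2.77) / 4.7e-03
J = 3.285e-11 kg/(m^2*s)


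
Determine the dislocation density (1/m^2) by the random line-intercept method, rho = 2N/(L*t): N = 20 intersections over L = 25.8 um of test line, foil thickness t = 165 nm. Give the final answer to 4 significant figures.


rho = 2N / (L * t)
L = 25.8 um = 2.58e-05 m, t = 165 nm = 1.65e-07 m
rho = 2 * 20 / (2.58e-05 * 1.65e-07)
rho = 9.396e+12 1/m^2


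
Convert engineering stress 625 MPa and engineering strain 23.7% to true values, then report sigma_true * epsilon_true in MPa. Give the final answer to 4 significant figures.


sigma_true = sigma_eng * (1 + epsilon_eng)
sigma_true = 625 * (1 + 0.237) = 773.125 MPa
epsilon_true = ln(1 + epsilon_eng)
epsilon_true = ln(1 + 0.237) = 0.212689
sigma_true * epsilon_true = 773.125 * 0.212689 = 164.4 MPa


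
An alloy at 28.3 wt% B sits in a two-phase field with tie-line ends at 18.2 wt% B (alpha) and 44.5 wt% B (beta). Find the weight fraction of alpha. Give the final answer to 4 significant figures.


f_alpha = (C_beta - C0) / (C_beta - C_alpha)
f_alpha = (44.5 - 28.3) / (44.5 - 18.2)
f_alpha = 0.616


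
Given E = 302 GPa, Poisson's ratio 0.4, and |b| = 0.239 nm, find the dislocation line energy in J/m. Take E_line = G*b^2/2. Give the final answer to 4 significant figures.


Step 1: G = E / (2*(1+nu))
G = 302 / (2*(1+0.4)) = 107.857 GPa = 1.07857e+11 Pa
Step 2: E_line = G*b^2/2
b = 0.239 nm = 2.39e-10 m
E_line = 0.5 * 1.07857e+11 * (2.39e-10)^2 = 3.08e-09 J/m


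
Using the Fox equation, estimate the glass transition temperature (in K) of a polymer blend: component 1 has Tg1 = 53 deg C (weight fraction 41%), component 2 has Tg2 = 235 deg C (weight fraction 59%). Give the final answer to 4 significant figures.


1/Tg = w1/Tg1 + w2/Tg2 (in Kelvin)
Tg1 = 326.15 K, Tg2 = 508.15 K
1/Tg = 0.41/326.15 + 0.59/508.15
Tg = 413.5 K


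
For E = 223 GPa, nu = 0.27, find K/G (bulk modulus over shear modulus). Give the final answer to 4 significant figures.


G = E / (2*(1+nu))
G = 223 / (2*(1+0.27)) = 87.7953 GPa
K = E / (3*(1-2*nu))
K = 223 / (3*(1-2*0.27)) = 161.594 GPa
K/G = 161.594 / 87.7953 = 1.841


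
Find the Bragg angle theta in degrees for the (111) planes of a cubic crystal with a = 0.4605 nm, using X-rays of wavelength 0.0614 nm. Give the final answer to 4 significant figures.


d = a / sqrt(h^2+k^2+l^2)
d = 0.4605 / sqrt(3) = 0.26587 nm
lambda = 2*d*sin(theta)  =>  sin(theta) = lambda / (2*d)
sin(theta) = 0.0614 / (2 * 0.26587) = 0.11547
theta = 6.631 deg


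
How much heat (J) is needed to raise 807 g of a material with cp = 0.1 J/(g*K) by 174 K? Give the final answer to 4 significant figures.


Q = m * cp * dT
Q = 807 * 0.1 * 174
Q = 14040 J


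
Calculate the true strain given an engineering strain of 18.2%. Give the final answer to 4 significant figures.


epsilon_true = ln(1 + epsilon_eng)
epsilon_true = ln(1 + 0.182)
epsilon_true = 0.1672


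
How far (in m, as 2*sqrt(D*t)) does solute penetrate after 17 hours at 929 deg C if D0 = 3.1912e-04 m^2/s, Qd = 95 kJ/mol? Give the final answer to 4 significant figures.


Step 1: D = D0 * exp(-Qd/(R*T))
T = 1202.15 K
D = 3.1912e-04 * exp(-95e3 / (8.314 * 1202.15)) = 2.37661e-08 m^2/s
Step 2: L = 2*sqrt(D*t)
t = 17 h = 61200 s
L = 2*sqrt(2.37661e-08 * 61200) = 0.07628 m


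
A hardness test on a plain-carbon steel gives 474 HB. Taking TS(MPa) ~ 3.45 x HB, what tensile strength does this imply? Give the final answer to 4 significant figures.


TS (MPa) = 3.45 * HB
TS = 3.45 * 474
TS = 1635 MPa


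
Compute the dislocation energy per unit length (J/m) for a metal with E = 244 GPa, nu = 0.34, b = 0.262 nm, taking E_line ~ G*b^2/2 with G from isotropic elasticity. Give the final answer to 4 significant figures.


Step 1: G = E / (2*(1+nu))
G = 244 / (2*(1+0.34)) = 91.0448 GPa = 9.10448e+10 Pa
Step 2: E_line = G*b^2/2
b = 0.262 nm = 2.62e-10 m
E_line = 0.5 * 9.10448e+10 * (2.62e-10)^2 = 3.125e-09 J/m


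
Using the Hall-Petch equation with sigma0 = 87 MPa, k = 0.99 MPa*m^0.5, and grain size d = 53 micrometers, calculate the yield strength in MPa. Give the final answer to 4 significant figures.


sigma_y = sigma0 + k / sqrt(d)
d = 53 um = 5.3e-05 m
sigma_y = 87 + 0.99 / sqrt(5.3e-05)
sigma_y = 223 MPa


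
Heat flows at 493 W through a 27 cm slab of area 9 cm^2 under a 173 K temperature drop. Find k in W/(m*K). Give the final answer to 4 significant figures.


k = Q*L / (A*dT)
L = 0.27 m, A = 9e-04 m^2
k = 493 * 0.27 / (9e-04 * 173)
k = 854.9 W/(m*K)


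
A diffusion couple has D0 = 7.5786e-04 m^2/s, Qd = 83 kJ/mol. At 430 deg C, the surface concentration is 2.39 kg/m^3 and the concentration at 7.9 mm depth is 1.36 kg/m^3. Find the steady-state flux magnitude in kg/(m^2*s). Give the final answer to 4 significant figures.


Step 1: D = D0 * exp(-Qd/(R*T))
T = 430 + 273.15 = 703.15 K
D = 7.5786e-04 * exp(-83e3 / (8.314 * 703.15)) = 5.17102e-10 m^2/s
Step 2: J = D * (C1 - C2) / dx
J = 5.17102e-10 * (2.39 - 1.36) / 7.9e-03
J = 6.742e-08 kg/(m^2*s)


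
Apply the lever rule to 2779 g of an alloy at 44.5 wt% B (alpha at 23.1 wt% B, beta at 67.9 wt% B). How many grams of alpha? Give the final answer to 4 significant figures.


f_alpha = (C_beta - C0) / (C_beta - C_alpha)
f_alpha = (67.9 - 44.5) / (67.9 - 23.1) = 0.522321
m_alpha = f_alpha * m_total = 0.522321 * 2779 = 1452 g


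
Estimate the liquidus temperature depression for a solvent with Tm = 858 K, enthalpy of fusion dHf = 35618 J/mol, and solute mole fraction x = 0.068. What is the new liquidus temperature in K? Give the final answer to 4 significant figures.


dT = R*Tm^2*x / dHf
dT = 8.314 * 858^2 * 0.068 / 35618
dT = 11.6849 K
T_new = 858 - 11.6849 = 846.3 K


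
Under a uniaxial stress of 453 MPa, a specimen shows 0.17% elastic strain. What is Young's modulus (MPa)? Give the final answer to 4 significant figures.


E = sigma / epsilon
epsilon = 0.17% = 1.7e-03
E = 453 / 1.7e-03
E = 266500 MPa


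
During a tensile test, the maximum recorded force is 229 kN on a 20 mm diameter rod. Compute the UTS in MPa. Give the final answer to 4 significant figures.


A0 = pi*(d/2)^2 = pi*(20/2)^2 = 314.159 mm^2
UTS = F_max / A0 = 229*1000 / 314.159
UTS = 728.9 MPa


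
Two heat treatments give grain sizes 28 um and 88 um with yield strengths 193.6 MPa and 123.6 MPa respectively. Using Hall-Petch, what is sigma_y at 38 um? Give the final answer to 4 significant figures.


sigma_y = sigma0 + k / sqrt(d)
1/sqrt(d1) = 1/sqrt(2.8e-05) = 188.982;  1/sqrt(d2) = 106.6
k = (sigma1 - sigma2) / (1/sqrt(d1) - 1/sqrt(d2)) = (193.6 - 123.6) / (188.982 - 106.6) = 0.849701 MPa*m^0.5
sigma0 = sigma1 - k/sqrt(d1) = 193.6 - 0.849701*188.982 = 33.0215 MPa
sigma_y(d3) = 33.0215 + 0.849701 / sqrt(3.8e-05) = 170.9 MPa


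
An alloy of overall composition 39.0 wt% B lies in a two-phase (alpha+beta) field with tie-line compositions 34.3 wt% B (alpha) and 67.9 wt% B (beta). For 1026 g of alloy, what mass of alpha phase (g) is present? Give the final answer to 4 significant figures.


f_alpha = (C_beta - C0) / (C_beta - C_alpha)
f_alpha = (67.9 - 39.0) / (67.9 - 34.3) = 0.860119
m_alpha = f_alpha * m_total = 0.860119 * 1026 = 882.5 g


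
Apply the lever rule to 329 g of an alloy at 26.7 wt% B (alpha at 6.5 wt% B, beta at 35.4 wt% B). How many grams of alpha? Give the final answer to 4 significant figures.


f_alpha = (C_beta - C0) / (C_beta - C_alpha)
f_alpha = (35.4 - 26.7) / (35.4 - 6.5) = 0.301038
m_alpha = f_alpha * m_total = 0.301038 * 329 = 99.04 g


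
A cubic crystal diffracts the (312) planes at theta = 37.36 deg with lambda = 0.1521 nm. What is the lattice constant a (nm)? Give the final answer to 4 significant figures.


d = lambda / (2*sin(theta))
d = 0.1521 / (2*sin(37.36 deg))
d = 0.125325 nm
a = d * sqrt(h^2+k^2+l^2) = 0.125325 * sqrt(14)
a = 0.4689 nm


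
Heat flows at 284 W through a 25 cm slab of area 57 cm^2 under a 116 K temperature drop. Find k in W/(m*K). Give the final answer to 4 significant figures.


k = Q*L / (A*dT)
L = 0.25 m, A = 5.7e-03 m^2
k = 284 * 0.25 / (5.7e-03 * 116)
k = 107.4 W/(m*K)


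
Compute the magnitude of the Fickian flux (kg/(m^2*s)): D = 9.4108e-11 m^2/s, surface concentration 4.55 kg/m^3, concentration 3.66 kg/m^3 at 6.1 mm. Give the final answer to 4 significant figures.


J = -D * (dC/dx) = D * (C1 - C2) / dx
J = 9.4108e-11 * (4.55 - 3.66) / 6.1e-03
J = 1.373e-08 kg/(m^2*s)


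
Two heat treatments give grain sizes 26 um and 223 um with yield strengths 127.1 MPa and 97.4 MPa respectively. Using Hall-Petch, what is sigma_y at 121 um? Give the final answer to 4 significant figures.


sigma_y = sigma0 + k / sqrt(d)
1/sqrt(d1) = 1/sqrt(2.6e-05) = 196.116;  1/sqrt(d2) = 66.965
k = (sigma1 - sigma2) / (1/sqrt(d1) - 1/sqrt(d2)) = (127.1 - 97.4) / (196.116 - 66.965) = 0.229963 MPa*m^0.5
sigma0 = sigma1 - k/sqrt(d1) = 127.1 - 0.229963*196.116 = 82.0005 MPa
sigma_y(d3) = 82.0005 + 0.229963 / sqrt(1.21e-04) = 102.9 MPa


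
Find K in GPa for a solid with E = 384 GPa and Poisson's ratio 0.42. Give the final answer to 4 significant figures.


K = E / (3*(1-2*nu))
K = 384 / (3*(1-2*0.42))
K = 800 GPa


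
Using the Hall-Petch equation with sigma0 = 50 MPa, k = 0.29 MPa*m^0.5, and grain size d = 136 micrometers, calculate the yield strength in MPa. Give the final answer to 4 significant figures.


sigma_y = sigma0 + k / sqrt(d)
d = 136 um = 1.36e-04 m
sigma_y = 50 + 0.29 / sqrt(1.36e-04)
sigma_y = 74.87 MPa


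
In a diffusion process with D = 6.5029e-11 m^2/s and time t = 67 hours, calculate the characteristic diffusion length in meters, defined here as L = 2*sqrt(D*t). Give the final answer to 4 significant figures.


t = 67 hr = 241200 s
Diffusion length = 2*sqrt(D*t)
= 2*sqrt(6.5029e-11 * 241200)
= 7.921e-03 m


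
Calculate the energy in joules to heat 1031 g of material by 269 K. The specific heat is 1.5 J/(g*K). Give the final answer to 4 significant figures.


Q = m * cp * dT
Q = 1031 * 1.5 * 269
Q = 416000 J


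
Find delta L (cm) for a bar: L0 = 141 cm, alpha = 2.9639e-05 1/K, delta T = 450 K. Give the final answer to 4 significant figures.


dL = L0 * alpha * dT
dL = 141 * 2.9639e-05 * 450
dL = 1.881 cm


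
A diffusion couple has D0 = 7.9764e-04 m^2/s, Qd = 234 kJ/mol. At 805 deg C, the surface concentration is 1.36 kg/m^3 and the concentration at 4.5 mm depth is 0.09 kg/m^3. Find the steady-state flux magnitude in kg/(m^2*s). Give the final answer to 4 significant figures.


Step 1: D = D0 * exp(-Qd/(R*T))
T = 805 + 273.15 = 1078.15 K
D = 7.9764e-04 * exp(-234e3 / (8.314 * 1078.15)) = 3.66836e-15 m^2/s
Step 2: J = D * (C1 - C2) / dx
J = 3.66836e-15 * (1.36 - 0.09) / 4.5e-03
J = 1.035e-12 kg/(m^2*s)


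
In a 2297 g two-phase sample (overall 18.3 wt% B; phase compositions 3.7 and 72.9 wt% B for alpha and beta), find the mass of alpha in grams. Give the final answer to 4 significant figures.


f_alpha = (C_beta - C0) / (C_beta - C_alpha)
f_alpha = (72.9 - 18.3) / (72.9 - 3.7) = 0.789017
m_alpha = f_alpha * m_total = 0.789017 * 2297 = 1812 g


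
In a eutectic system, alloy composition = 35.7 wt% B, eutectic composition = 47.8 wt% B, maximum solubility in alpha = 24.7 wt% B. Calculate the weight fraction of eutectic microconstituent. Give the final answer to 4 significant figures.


f_primary = (C_e - C0) / (C_e - C_alpha_max)
f_primary = (47.8 - 35.7) / (47.8 - 24.7)
f_primary = 0.52381
f_eutectic = 1 - 0.52381 = 0.4762


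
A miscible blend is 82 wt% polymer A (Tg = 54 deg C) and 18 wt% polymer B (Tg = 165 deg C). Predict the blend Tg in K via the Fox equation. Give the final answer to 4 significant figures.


1/Tg = w1/Tg1 + w2/Tg2 (in Kelvin)
Tg1 = 327.15 K, Tg2 = 438.15 K
1/Tg = 0.82/327.15 + 0.18/438.15
Tg = 342.8 K


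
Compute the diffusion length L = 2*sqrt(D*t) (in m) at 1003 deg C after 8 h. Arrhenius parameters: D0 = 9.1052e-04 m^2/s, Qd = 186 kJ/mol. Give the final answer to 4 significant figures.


Step 1: D = D0 * exp(-Qd/(R*T))
T = 1276.15 K
D = 9.1052e-04 * exp(-186e3 / (8.314 * 1276.15)) = 2.21702e-11 m^2/s
Step 2: L = 2*sqrt(D*t)
t = 8 h = 28800 s
L = 2*sqrt(2.21702e-11 * 28800) = 1.598e-03 m


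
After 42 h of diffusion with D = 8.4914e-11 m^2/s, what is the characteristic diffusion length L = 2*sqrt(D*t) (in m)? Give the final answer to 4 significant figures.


t = 42 hr = 151200 s
Diffusion length = 2*sqrt(D*t)
= 2*sqrt(8.4914e-11 * 151200)
= 7.166e-03 m


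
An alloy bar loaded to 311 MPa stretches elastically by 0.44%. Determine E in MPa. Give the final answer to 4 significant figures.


E = sigma / epsilon
epsilon = 0.44% = 4.4e-03
E = 311 / 4.4e-03
E = 70680 MPa


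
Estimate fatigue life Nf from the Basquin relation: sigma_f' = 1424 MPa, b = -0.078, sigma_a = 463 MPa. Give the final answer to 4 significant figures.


sigma_a = sigma_f' * (2*Nf)^b
2*Nf = (sigma_a / sigma_f')^(1/b)
2*Nf = (463 / 1424)^(1/-0.078)
2*Nf = 1.80094e+06
Nf = 900500 cycles


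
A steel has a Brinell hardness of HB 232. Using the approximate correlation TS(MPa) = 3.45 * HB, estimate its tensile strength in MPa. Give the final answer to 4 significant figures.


TS (MPa) = 3.45 * HB
TS = 3.45 * 232
TS = 800.4 MPa


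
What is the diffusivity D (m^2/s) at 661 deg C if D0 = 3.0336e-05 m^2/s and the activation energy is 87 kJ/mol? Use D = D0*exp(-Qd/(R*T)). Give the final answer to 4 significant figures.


D = D0 * exp(-Qd / (R*T))
T = 934.15 K
D = 3.0336e-05 * exp(-87e3 / (8.314 * 934.15))
D = 4.14e-10 m^2/s
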